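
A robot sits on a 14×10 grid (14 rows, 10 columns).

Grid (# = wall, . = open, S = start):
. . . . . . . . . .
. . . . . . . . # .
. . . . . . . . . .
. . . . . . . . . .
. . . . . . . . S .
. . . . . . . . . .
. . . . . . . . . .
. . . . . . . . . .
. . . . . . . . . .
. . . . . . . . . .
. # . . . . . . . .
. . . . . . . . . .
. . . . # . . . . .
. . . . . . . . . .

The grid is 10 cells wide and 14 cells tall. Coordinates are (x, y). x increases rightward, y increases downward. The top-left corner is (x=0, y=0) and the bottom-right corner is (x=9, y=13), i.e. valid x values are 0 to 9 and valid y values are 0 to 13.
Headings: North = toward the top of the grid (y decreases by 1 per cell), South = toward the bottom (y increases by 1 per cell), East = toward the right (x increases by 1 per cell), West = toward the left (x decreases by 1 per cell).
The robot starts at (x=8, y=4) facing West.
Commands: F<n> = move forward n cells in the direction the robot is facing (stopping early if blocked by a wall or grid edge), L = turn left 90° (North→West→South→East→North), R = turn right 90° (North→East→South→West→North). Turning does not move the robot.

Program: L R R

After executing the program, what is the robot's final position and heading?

Start: (x=8, y=4), facing West
  L: turn left, now facing South
  R: turn right, now facing West
  R: turn right, now facing North
Final: (x=8, y=4), facing North

Answer: Final position: (x=8, y=4), facing North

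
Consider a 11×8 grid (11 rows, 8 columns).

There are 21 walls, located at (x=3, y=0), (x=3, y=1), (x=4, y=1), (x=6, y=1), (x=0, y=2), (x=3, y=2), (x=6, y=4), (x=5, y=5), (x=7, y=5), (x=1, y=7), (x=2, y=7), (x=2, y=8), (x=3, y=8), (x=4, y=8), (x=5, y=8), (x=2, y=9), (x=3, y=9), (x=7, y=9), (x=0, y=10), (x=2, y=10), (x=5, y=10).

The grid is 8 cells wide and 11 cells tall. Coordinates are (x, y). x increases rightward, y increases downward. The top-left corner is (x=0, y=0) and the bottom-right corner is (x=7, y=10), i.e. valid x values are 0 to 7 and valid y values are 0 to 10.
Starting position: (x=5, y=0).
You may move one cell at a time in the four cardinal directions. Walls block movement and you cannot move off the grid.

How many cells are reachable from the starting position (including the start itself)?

Answer: Reachable cells: 67

Derivation:
BFS flood-fill from (x=5, y=0):
  Distance 0: (x=5, y=0)
  Distance 1: (x=4, y=0), (x=6, y=0), (x=5, y=1)
  Distance 2: (x=7, y=0), (x=5, y=2)
  Distance 3: (x=7, y=1), (x=4, y=2), (x=6, y=2), (x=5, y=3)
  Distance 4: (x=7, y=2), (x=4, y=3), (x=6, y=3), (x=5, y=4)
  Distance 5: (x=3, y=3), (x=7, y=3), (x=4, y=4)
  Distance 6: (x=2, y=3), (x=3, y=4), (x=7, y=4), (x=4, y=5)
  Distance 7: (x=2, y=2), (x=1, y=3), (x=2, y=4), (x=3, y=5), (x=4, y=6)
  Distance 8: (x=2, y=1), (x=1, y=2), (x=0, y=3), (x=1, y=4), (x=2, y=5), (x=3, y=6), (x=5, y=6), (x=4, y=7)
  Distance 9: (x=2, y=0), (x=1, y=1), (x=0, y=4), (x=1, y=5), (x=2, y=6), (x=6, y=6), (x=3, y=7), (x=5, y=7)
  Distance 10: (x=1, y=0), (x=0, y=1), (x=0, y=5), (x=6, y=5), (x=1, y=6), (x=7, y=6), (x=6, y=7)
  Distance 11: (x=0, y=0), (x=0, y=6), (x=7, y=7), (x=6, y=8)
  Distance 12: (x=0, y=7), (x=7, y=8), (x=6, y=9)
  Distance 13: (x=0, y=8), (x=5, y=9), (x=6, y=10)
  Distance 14: (x=1, y=8), (x=0, y=9), (x=4, y=9), (x=7, y=10)
  Distance 15: (x=1, y=9), (x=4, y=10)
  Distance 16: (x=1, y=10), (x=3, y=10)
Total reachable: 67 (grid has 67 open cells total)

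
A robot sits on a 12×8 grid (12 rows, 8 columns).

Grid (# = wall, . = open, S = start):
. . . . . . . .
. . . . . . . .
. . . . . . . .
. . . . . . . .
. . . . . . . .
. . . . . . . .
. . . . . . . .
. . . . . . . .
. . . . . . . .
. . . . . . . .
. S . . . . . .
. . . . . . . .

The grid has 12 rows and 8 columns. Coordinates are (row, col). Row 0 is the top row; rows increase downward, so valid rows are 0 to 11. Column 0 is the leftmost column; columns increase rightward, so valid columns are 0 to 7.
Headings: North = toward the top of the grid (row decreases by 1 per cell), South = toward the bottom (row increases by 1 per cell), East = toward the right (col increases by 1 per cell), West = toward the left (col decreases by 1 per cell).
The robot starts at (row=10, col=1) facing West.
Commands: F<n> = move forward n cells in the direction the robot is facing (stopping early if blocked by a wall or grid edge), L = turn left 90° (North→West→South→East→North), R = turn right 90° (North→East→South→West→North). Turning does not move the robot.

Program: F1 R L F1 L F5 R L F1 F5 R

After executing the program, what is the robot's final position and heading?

Start: (row=10, col=1), facing West
  F1: move forward 1, now at (row=10, col=0)
  R: turn right, now facing North
  L: turn left, now facing West
  F1: move forward 0/1 (blocked), now at (row=10, col=0)
  L: turn left, now facing South
  F5: move forward 1/5 (blocked), now at (row=11, col=0)
  R: turn right, now facing West
  L: turn left, now facing South
  F1: move forward 0/1 (blocked), now at (row=11, col=0)
  F5: move forward 0/5 (blocked), now at (row=11, col=0)
  R: turn right, now facing West
Final: (row=11, col=0), facing West

Answer: Final position: (row=11, col=0), facing West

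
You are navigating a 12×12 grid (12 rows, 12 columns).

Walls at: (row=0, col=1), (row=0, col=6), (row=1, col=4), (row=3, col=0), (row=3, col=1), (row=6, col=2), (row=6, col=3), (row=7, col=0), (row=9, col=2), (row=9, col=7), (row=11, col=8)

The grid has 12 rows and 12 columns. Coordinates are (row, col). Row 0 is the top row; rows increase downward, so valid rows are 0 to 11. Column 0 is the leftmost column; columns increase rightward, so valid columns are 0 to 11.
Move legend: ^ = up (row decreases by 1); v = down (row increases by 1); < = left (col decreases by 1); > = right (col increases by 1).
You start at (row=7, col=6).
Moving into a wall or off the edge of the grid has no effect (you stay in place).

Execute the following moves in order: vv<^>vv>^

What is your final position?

Answer: Final position: (row=10, col=7)

Derivation:
Start: (row=7, col=6)
  v (down): (row=7, col=6) -> (row=8, col=6)
  v (down): (row=8, col=6) -> (row=9, col=6)
  < (left): (row=9, col=6) -> (row=9, col=5)
  ^ (up): (row=9, col=5) -> (row=8, col=5)
  > (right): (row=8, col=5) -> (row=8, col=6)
  v (down): (row=8, col=6) -> (row=9, col=6)
  v (down): (row=9, col=6) -> (row=10, col=6)
  > (right): (row=10, col=6) -> (row=10, col=7)
  ^ (up): blocked, stay at (row=10, col=7)
Final: (row=10, col=7)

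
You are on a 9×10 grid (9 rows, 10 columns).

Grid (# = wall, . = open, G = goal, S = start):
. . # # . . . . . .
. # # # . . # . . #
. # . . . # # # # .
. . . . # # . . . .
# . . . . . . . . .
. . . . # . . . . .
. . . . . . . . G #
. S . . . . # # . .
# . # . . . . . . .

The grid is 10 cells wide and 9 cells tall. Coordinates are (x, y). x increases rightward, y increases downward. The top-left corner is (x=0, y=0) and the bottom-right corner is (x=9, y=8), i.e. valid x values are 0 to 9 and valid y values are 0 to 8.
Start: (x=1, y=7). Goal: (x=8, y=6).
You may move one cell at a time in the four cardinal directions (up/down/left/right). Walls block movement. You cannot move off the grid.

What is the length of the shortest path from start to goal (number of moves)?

BFS from (x=1, y=7) until reaching (x=8, y=6):
  Distance 0: (x=1, y=7)
  Distance 1: (x=1, y=6), (x=0, y=7), (x=2, y=7), (x=1, y=8)
  Distance 2: (x=1, y=5), (x=0, y=6), (x=2, y=6), (x=3, y=7)
  Distance 3: (x=1, y=4), (x=0, y=5), (x=2, y=5), (x=3, y=6), (x=4, y=7), (x=3, y=8)
  Distance 4: (x=1, y=3), (x=2, y=4), (x=3, y=5), (x=4, y=6), (x=5, y=7), (x=4, y=8)
  Distance 5: (x=0, y=3), (x=2, y=3), (x=3, y=4), (x=5, y=6), (x=5, y=8)
  Distance 6: (x=0, y=2), (x=2, y=2), (x=3, y=3), (x=4, y=4), (x=5, y=5), (x=6, y=6), (x=6, y=8)
  Distance 7: (x=0, y=1), (x=3, y=2), (x=5, y=4), (x=6, y=5), (x=7, y=6), (x=7, y=8)
  Distance 8: (x=0, y=0), (x=4, y=2), (x=6, y=4), (x=7, y=5), (x=8, y=6), (x=8, y=8)  <- goal reached here
One shortest path (8 moves): (x=1, y=7) -> (x=2, y=7) -> (x=3, y=7) -> (x=4, y=7) -> (x=5, y=7) -> (x=5, y=6) -> (x=6, y=6) -> (x=7, y=6) -> (x=8, y=6)

Answer: Shortest path length: 8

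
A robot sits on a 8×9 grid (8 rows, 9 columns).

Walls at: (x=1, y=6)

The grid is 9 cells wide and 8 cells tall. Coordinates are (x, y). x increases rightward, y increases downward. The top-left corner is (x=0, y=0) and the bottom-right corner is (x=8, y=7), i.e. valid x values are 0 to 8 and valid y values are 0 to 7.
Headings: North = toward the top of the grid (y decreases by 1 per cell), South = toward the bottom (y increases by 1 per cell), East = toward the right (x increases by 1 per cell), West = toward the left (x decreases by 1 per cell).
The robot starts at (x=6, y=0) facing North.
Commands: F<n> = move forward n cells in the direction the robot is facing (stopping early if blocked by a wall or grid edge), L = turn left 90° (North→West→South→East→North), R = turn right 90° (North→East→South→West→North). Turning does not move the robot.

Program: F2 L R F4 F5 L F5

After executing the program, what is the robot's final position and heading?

Answer: Final position: (x=1, y=0), facing West

Derivation:
Start: (x=6, y=0), facing North
  F2: move forward 0/2 (blocked), now at (x=6, y=0)
  L: turn left, now facing West
  R: turn right, now facing North
  F4: move forward 0/4 (blocked), now at (x=6, y=0)
  F5: move forward 0/5 (blocked), now at (x=6, y=0)
  L: turn left, now facing West
  F5: move forward 5, now at (x=1, y=0)
Final: (x=1, y=0), facing West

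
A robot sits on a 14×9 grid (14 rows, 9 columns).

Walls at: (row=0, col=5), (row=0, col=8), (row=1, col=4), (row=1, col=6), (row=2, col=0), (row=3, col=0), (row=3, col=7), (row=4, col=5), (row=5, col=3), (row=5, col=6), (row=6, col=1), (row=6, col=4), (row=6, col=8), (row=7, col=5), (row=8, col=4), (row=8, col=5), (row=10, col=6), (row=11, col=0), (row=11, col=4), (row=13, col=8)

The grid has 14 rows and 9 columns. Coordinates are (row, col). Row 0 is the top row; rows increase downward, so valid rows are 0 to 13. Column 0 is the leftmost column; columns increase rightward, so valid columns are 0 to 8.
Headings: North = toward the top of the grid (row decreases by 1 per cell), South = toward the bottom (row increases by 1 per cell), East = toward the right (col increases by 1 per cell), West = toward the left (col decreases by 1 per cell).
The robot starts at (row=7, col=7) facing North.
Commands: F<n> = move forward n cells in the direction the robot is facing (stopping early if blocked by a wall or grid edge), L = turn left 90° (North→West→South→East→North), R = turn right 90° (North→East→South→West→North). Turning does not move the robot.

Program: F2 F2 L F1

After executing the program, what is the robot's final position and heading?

Answer: Final position: (row=4, col=6), facing West

Derivation:
Start: (row=7, col=7), facing North
  F2: move forward 2, now at (row=5, col=7)
  F2: move forward 1/2 (blocked), now at (row=4, col=7)
  L: turn left, now facing West
  F1: move forward 1, now at (row=4, col=6)
Final: (row=4, col=6), facing West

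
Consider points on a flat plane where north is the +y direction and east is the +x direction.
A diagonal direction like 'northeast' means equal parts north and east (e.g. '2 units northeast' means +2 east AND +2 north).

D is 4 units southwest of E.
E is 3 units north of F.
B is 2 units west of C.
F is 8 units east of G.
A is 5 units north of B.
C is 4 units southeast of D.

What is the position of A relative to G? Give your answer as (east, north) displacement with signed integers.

Answer: A is at (east=6, north=0) relative to G.

Derivation:
Place G at the origin (east=0, north=0).
  F is 8 units east of G: delta (east=+8, north=+0); F at (east=8, north=0).
  E is 3 units north of F: delta (east=+0, north=+3); E at (east=8, north=3).
  D is 4 units southwest of E: delta (east=-4, north=-4); D at (east=4, north=-1).
  C is 4 units southeast of D: delta (east=+4, north=-4); C at (east=8, north=-5).
  B is 2 units west of C: delta (east=-2, north=+0); B at (east=6, north=-5).
  A is 5 units north of B: delta (east=+0, north=+5); A at (east=6, north=0).
Therefore A relative to G: (east=6, north=0).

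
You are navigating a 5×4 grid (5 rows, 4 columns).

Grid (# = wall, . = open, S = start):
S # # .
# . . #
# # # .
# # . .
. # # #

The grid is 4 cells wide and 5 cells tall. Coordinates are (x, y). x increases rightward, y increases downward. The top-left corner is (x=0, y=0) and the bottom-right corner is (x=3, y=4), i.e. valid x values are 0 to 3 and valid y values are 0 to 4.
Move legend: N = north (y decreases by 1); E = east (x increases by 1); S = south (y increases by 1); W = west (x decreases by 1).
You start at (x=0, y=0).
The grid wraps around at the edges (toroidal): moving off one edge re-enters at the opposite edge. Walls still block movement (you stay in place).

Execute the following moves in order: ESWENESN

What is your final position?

Answer: Final position: (x=0, y=4)

Derivation:
Start: (x=0, y=0)
  E (east): blocked, stay at (x=0, y=0)
  S (south): blocked, stay at (x=0, y=0)
  W (west): (x=0, y=0) -> (x=3, y=0)
  E (east): (x=3, y=0) -> (x=0, y=0)
  N (north): (x=0, y=0) -> (x=0, y=4)
  E (east): blocked, stay at (x=0, y=4)
  S (south): (x=0, y=4) -> (x=0, y=0)
  N (north): (x=0, y=0) -> (x=0, y=4)
Final: (x=0, y=4)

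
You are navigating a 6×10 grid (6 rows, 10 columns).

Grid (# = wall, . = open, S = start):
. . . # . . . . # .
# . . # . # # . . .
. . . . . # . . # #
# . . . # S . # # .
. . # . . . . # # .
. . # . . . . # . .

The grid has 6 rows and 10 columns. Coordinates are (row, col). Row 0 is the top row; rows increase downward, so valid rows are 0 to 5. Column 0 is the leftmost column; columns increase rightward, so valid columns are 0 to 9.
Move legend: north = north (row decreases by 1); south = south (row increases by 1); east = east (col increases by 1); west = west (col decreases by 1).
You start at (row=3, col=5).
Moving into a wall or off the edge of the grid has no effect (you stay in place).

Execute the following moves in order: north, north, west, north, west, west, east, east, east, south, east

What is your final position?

Answer: Final position: (row=4, col=6)

Derivation:
Start: (row=3, col=5)
  north (north): blocked, stay at (row=3, col=5)
  north (north): blocked, stay at (row=3, col=5)
  west (west): blocked, stay at (row=3, col=5)
  north (north): blocked, stay at (row=3, col=5)
  west (west): blocked, stay at (row=3, col=5)
  west (west): blocked, stay at (row=3, col=5)
  east (east): (row=3, col=5) -> (row=3, col=6)
  east (east): blocked, stay at (row=3, col=6)
  east (east): blocked, stay at (row=3, col=6)
  south (south): (row=3, col=6) -> (row=4, col=6)
  east (east): blocked, stay at (row=4, col=6)
Final: (row=4, col=6)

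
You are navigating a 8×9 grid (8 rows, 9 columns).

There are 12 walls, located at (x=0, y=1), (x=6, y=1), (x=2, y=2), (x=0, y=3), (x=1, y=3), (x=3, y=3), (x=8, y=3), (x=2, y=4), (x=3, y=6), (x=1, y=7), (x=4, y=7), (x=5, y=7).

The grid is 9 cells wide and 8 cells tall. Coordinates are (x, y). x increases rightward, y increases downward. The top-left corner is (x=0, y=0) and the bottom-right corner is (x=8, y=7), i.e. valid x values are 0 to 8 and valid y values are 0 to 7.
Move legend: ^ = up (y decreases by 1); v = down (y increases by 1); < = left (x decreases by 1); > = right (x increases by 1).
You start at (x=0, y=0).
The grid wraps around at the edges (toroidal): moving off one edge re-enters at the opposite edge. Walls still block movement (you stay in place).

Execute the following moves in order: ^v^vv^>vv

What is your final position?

Answer: Final position: (x=0, y=0)

Derivation:
Start: (x=0, y=0)
  ^ (up): (x=0, y=0) -> (x=0, y=7)
  v (down): (x=0, y=7) -> (x=0, y=0)
  ^ (up): (x=0, y=0) -> (x=0, y=7)
  v (down): (x=0, y=7) -> (x=0, y=0)
  v (down): blocked, stay at (x=0, y=0)
  ^ (up): (x=0, y=0) -> (x=0, y=7)
  > (right): blocked, stay at (x=0, y=7)
  v (down): (x=0, y=7) -> (x=0, y=0)
  v (down): blocked, stay at (x=0, y=0)
Final: (x=0, y=0)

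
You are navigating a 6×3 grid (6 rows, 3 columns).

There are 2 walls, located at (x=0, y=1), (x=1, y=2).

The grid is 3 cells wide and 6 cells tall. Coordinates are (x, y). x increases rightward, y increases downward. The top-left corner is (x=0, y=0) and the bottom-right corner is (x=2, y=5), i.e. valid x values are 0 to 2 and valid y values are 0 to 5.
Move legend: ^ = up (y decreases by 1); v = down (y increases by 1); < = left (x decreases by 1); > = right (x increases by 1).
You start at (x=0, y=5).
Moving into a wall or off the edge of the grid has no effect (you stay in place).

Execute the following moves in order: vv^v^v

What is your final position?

Start: (x=0, y=5)
  v (down): blocked, stay at (x=0, y=5)
  v (down): blocked, stay at (x=0, y=5)
  ^ (up): (x=0, y=5) -> (x=0, y=4)
  v (down): (x=0, y=4) -> (x=0, y=5)
  ^ (up): (x=0, y=5) -> (x=0, y=4)
  v (down): (x=0, y=4) -> (x=0, y=5)
Final: (x=0, y=5)

Answer: Final position: (x=0, y=5)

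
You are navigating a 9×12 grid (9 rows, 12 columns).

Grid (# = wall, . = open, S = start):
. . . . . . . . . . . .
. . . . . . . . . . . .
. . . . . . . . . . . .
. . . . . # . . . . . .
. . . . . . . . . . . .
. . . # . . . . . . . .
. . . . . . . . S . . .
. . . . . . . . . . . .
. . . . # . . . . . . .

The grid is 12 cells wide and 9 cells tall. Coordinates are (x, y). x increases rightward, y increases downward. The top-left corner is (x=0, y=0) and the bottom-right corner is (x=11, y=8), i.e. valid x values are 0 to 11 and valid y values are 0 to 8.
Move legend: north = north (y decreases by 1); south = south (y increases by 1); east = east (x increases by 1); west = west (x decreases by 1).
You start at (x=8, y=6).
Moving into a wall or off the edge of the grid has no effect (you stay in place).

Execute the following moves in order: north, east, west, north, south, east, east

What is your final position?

Start: (x=8, y=6)
  north (north): (x=8, y=6) -> (x=8, y=5)
  east (east): (x=8, y=5) -> (x=9, y=5)
  west (west): (x=9, y=5) -> (x=8, y=5)
  north (north): (x=8, y=5) -> (x=8, y=4)
  south (south): (x=8, y=4) -> (x=8, y=5)
  east (east): (x=8, y=5) -> (x=9, y=5)
  east (east): (x=9, y=5) -> (x=10, y=5)
Final: (x=10, y=5)

Answer: Final position: (x=10, y=5)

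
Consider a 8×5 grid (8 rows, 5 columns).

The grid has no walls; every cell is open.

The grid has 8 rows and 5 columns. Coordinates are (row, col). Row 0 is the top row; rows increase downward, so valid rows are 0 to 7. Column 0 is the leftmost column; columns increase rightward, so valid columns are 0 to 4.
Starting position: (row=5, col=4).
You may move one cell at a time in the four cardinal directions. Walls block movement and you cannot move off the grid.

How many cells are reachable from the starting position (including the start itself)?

BFS flood-fill from (row=5, col=4):
  Distance 0: (row=5, col=4)
  Distance 1: (row=4, col=4), (row=5, col=3), (row=6, col=4)
  Distance 2: (row=3, col=4), (row=4, col=3), (row=5, col=2), (row=6, col=3), (row=7, col=4)
  Distance 3: (row=2, col=4), (row=3, col=3), (row=4, col=2), (row=5, col=1), (row=6, col=2), (row=7, col=3)
  Distance 4: (row=1, col=4), (row=2, col=3), (row=3, col=2), (row=4, col=1), (row=5, col=0), (row=6, col=1), (row=7, col=2)
  Distance 5: (row=0, col=4), (row=1, col=3), (row=2, col=2), (row=3, col=1), (row=4, col=0), (row=6, col=0), (row=7, col=1)
  Distance 6: (row=0, col=3), (row=1, col=2), (row=2, col=1), (row=3, col=0), (row=7, col=0)
  Distance 7: (row=0, col=2), (row=1, col=1), (row=2, col=0)
  Distance 8: (row=0, col=1), (row=1, col=0)
  Distance 9: (row=0, col=0)
Total reachable: 40 (grid has 40 open cells total)

Answer: Reachable cells: 40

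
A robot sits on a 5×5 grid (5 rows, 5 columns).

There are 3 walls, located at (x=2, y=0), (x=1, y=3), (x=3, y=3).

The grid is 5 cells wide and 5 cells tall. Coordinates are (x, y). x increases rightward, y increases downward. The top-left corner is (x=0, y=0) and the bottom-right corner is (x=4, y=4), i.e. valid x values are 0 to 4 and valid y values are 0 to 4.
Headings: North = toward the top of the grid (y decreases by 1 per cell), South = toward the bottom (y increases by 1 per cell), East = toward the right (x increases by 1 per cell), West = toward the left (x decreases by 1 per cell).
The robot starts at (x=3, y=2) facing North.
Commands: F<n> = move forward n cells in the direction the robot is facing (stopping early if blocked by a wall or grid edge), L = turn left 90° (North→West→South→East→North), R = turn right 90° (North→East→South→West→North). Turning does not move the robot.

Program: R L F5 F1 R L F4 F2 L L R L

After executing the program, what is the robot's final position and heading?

Start: (x=3, y=2), facing North
  R: turn right, now facing East
  L: turn left, now facing North
  F5: move forward 2/5 (blocked), now at (x=3, y=0)
  F1: move forward 0/1 (blocked), now at (x=3, y=0)
  R: turn right, now facing East
  L: turn left, now facing North
  F4: move forward 0/4 (blocked), now at (x=3, y=0)
  F2: move forward 0/2 (blocked), now at (x=3, y=0)
  L: turn left, now facing West
  L: turn left, now facing South
  R: turn right, now facing West
  L: turn left, now facing South
Final: (x=3, y=0), facing South

Answer: Final position: (x=3, y=0), facing South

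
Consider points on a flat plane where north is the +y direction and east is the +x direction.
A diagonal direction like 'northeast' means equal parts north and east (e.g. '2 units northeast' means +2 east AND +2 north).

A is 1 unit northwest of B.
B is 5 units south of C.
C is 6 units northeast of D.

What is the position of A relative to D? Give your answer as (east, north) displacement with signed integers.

Place D at the origin (east=0, north=0).
  C is 6 units northeast of D: delta (east=+6, north=+6); C at (east=6, north=6).
  B is 5 units south of C: delta (east=+0, north=-5); B at (east=6, north=1).
  A is 1 unit northwest of B: delta (east=-1, north=+1); A at (east=5, north=2).
Therefore A relative to D: (east=5, north=2).

Answer: A is at (east=5, north=2) relative to D.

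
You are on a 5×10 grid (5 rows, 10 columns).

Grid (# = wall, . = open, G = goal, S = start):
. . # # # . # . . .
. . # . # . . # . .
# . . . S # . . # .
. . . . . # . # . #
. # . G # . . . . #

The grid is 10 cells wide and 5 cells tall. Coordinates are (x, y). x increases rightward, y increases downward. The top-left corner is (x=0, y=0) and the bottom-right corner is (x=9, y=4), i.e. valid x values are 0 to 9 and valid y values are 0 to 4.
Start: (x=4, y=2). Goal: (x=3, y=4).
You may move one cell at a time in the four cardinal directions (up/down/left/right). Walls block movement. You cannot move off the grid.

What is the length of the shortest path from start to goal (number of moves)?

Answer: Shortest path length: 3

Derivation:
BFS from (x=4, y=2) until reaching (x=3, y=4):
  Distance 0: (x=4, y=2)
  Distance 1: (x=3, y=2), (x=4, y=3)
  Distance 2: (x=3, y=1), (x=2, y=2), (x=3, y=3)
  Distance 3: (x=1, y=2), (x=2, y=3), (x=3, y=4)  <- goal reached here
One shortest path (3 moves): (x=4, y=2) -> (x=3, y=2) -> (x=3, y=3) -> (x=3, y=4)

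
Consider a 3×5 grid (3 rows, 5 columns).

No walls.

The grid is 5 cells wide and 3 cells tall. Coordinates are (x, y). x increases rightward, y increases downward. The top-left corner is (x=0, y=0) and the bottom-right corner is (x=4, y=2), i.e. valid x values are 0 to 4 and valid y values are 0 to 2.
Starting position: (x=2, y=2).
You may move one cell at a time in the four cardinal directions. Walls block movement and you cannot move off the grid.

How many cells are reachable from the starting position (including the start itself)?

BFS flood-fill from (x=2, y=2):
  Distance 0: (x=2, y=2)
  Distance 1: (x=2, y=1), (x=1, y=2), (x=3, y=2)
  Distance 2: (x=2, y=0), (x=1, y=1), (x=3, y=1), (x=0, y=2), (x=4, y=2)
  Distance 3: (x=1, y=0), (x=3, y=0), (x=0, y=1), (x=4, y=1)
  Distance 4: (x=0, y=0), (x=4, y=0)
Total reachable: 15 (grid has 15 open cells total)

Answer: Reachable cells: 15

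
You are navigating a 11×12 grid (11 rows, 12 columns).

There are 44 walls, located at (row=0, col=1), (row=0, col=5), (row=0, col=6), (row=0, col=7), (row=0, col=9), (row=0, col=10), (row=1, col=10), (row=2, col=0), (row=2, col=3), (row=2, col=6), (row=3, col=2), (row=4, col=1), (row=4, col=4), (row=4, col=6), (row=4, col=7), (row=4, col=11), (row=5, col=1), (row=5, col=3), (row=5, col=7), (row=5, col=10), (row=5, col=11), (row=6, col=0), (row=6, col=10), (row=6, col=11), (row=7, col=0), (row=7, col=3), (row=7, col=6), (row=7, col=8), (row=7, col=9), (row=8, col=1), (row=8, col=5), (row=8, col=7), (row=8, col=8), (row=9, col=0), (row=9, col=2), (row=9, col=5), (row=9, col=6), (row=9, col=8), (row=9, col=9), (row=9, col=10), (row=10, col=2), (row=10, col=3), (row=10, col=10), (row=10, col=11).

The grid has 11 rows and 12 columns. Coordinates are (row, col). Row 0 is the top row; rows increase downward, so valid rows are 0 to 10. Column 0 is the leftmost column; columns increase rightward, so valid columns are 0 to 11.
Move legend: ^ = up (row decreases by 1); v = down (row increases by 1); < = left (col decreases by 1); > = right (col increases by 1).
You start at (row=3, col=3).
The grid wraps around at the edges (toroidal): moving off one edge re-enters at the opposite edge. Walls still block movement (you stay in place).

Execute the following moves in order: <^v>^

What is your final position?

Answer: Final position: (row=3, col=3)

Derivation:
Start: (row=3, col=3)
  < (left): blocked, stay at (row=3, col=3)
  ^ (up): blocked, stay at (row=3, col=3)
  v (down): (row=3, col=3) -> (row=4, col=3)
  > (right): blocked, stay at (row=4, col=3)
  ^ (up): (row=4, col=3) -> (row=3, col=3)
Final: (row=3, col=3)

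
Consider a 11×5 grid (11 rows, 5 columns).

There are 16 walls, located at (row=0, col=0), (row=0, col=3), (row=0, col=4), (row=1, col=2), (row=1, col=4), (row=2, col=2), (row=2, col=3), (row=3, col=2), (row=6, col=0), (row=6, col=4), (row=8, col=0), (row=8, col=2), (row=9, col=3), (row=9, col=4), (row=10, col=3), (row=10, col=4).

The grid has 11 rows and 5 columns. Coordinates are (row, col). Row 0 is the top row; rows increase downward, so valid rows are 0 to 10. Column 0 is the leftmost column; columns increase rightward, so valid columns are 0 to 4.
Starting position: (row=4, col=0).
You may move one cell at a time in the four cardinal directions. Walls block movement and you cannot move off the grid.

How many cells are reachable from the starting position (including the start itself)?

BFS flood-fill from (row=4, col=0):
  Distance 0: (row=4, col=0)
  Distance 1: (row=3, col=0), (row=4, col=1), (row=5, col=0)
  Distance 2: (row=2, col=0), (row=3, col=1), (row=4, col=2), (row=5, col=1)
  Distance 3: (row=1, col=0), (row=2, col=1), (row=4, col=3), (row=5, col=2), (row=6, col=1)
  Distance 4: (row=1, col=1), (row=3, col=3), (row=4, col=4), (row=5, col=3), (row=6, col=2), (row=7, col=1)
  Distance 5: (row=0, col=1), (row=3, col=4), (row=5, col=4), (row=6, col=3), (row=7, col=0), (row=7, col=2), (row=8, col=1)
  Distance 6: (row=0, col=2), (row=2, col=4), (row=7, col=3), (row=9, col=1)
  Distance 7: (row=7, col=4), (row=8, col=3), (row=9, col=0), (row=9, col=2), (row=10, col=1)
  Distance 8: (row=8, col=4), (row=10, col=0), (row=10, col=2)
Total reachable: 38 (grid has 39 open cells total)

Answer: Reachable cells: 38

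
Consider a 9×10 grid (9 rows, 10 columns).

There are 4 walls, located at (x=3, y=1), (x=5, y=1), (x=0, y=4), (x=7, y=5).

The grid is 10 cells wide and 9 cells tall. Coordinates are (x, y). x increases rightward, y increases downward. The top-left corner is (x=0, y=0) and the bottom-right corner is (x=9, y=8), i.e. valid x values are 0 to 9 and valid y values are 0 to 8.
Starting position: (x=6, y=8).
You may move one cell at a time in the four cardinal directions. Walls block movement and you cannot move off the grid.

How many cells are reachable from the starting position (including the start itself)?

BFS flood-fill from (x=6, y=8):
  Distance 0: (x=6, y=8)
  Distance 1: (x=6, y=7), (x=5, y=8), (x=7, y=8)
  Distance 2: (x=6, y=6), (x=5, y=7), (x=7, y=7), (x=4, y=8), (x=8, y=8)
  Distance 3: (x=6, y=5), (x=5, y=6), (x=7, y=6), (x=4, y=7), (x=8, y=7), (x=3, y=8), (x=9, y=8)
  Distance 4: (x=6, y=4), (x=5, y=5), (x=4, y=6), (x=8, y=6), (x=3, y=7), (x=9, y=7), (x=2, y=8)
  Distance 5: (x=6, y=3), (x=5, y=4), (x=7, y=4), (x=4, y=5), (x=8, y=5), (x=3, y=6), (x=9, y=6), (x=2, y=7), (x=1, y=8)
  Distance 6: (x=6, y=2), (x=5, y=3), (x=7, y=3), (x=4, y=4), (x=8, y=4), (x=3, y=5), (x=9, y=5), (x=2, y=6), (x=1, y=7), (x=0, y=8)
  Distance 7: (x=6, y=1), (x=5, y=2), (x=7, y=2), (x=4, y=3), (x=8, y=3), (x=3, y=4), (x=9, y=4), (x=2, y=5), (x=1, y=6), (x=0, y=7)
  Distance 8: (x=6, y=0), (x=7, y=1), (x=4, y=2), (x=8, y=2), (x=3, y=3), (x=9, y=3), (x=2, y=4), (x=1, y=5), (x=0, y=6)
  Distance 9: (x=5, y=0), (x=7, y=0), (x=4, y=1), (x=8, y=1), (x=3, y=2), (x=9, y=2), (x=2, y=3), (x=1, y=4), (x=0, y=5)
  Distance 10: (x=4, y=0), (x=8, y=0), (x=9, y=1), (x=2, y=2), (x=1, y=3)
  Distance 11: (x=3, y=0), (x=9, y=0), (x=2, y=1), (x=1, y=2), (x=0, y=3)
  Distance 12: (x=2, y=0), (x=1, y=1), (x=0, y=2)
  Distance 13: (x=1, y=0), (x=0, y=1)
  Distance 14: (x=0, y=0)
Total reachable: 86 (grid has 86 open cells total)

Answer: Reachable cells: 86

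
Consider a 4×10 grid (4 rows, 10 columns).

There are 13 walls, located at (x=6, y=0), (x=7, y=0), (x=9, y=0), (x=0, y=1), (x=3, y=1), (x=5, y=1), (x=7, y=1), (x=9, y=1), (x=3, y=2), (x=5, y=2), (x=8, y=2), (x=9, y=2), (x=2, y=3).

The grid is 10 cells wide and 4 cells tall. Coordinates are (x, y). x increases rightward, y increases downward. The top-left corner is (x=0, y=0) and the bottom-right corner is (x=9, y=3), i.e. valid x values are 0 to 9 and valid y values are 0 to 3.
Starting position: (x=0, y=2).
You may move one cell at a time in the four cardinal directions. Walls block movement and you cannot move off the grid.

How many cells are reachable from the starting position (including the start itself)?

BFS flood-fill from (x=0, y=2):
  Distance 0: (x=0, y=2)
  Distance 1: (x=1, y=2), (x=0, y=3)
  Distance 2: (x=1, y=1), (x=2, y=2), (x=1, y=3)
  Distance 3: (x=1, y=0), (x=2, y=1)
  Distance 4: (x=0, y=0), (x=2, y=0)
  Distance 5: (x=3, y=0)
  Distance 6: (x=4, y=0)
  Distance 7: (x=5, y=0), (x=4, y=1)
  Distance 8: (x=4, y=2)
  Distance 9: (x=4, y=3)
  Distance 10: (x=3, y=3), (x=5, y=3)
  Distance 11: (x=6, y=3)
  Distance 12: (x=6, y=2), (x=7, y=3)
  Distance 13: (x=6, y=1), (x=7, y=2), (x=8, y=3)
  Distance 14: (x=9, y=3)
Total reachable: 25 (grid has 27 open cells total)

Answer: Reachable cells: 25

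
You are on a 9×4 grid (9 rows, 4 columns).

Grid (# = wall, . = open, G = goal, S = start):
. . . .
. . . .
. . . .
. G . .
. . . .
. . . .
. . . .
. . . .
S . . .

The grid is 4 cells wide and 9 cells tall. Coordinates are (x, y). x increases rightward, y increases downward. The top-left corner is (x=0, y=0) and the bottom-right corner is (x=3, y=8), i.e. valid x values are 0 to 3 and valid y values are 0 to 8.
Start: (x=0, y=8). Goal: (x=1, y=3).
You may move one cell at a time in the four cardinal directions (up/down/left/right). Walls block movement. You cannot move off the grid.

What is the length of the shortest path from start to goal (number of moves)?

Answer: Shortest path length: 6

Derivation:
BFS from (x=0, y=8) until reaching (x=1, y=3):
  Distance 0: (x=0, y=8)
  Distance 1: (x=0, y=7), (x=1, y=8)
  Distance 2: (x=0, y=6), (x=1, y=7), (x=2, y=8)
  Distance 3: (x=0, y=5), (x=1, y=6), (x=2, y=7), (x=3, y=8)
  Distance 4: (x=0, y=4), (x=1, y=5), (x=2, y=6), (x=3, y=7)
  Distance 5: (x=0, y=3), (x=1, y=4), (x=2, y=5), (x=3, y=6)
  Distance 6: (x=0, y=2), (x=1, y=3), (x=2, y=4), (x=3, y=5)  <- goal reached here
One shortest path (6 moves): (x=0, y=8) -> (x=1, y=8) -> (x=1, y=7) -> (x=1, y=6) -> (x=1, y=5) -> (x=1, y=4) -> (x=1, y=3)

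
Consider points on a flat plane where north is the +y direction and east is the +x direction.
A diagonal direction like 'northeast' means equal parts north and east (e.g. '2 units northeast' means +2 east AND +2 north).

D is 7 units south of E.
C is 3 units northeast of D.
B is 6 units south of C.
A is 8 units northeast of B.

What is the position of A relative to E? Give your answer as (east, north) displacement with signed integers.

Answer: A is at (east=11, north=-2) relative to E.

Derivation:
Place E at the origin (east=0, north=0).
  D is 7 units south of E: delta (east=+0, north=-7); D at (east=0, north=-7).
  C is 3 units northeast of D: delta (east=+3, north=+3); C at (east=3, north=-4).
  B is 6 units south of C: delta (east=+0, north=-6); B at (east=3, north=-10).
  A is 8 units northeast of B: delta (east=+8, north=+8); A at (east=11, north=-2).
Therefore A relative to E: (east=11, north=-2).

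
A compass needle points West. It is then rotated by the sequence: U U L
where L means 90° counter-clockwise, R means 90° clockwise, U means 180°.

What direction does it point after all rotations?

Answer: Final heading: South

Derivation:
Start: West
  U (U-turn (180°)) -> East
  U (U-turn (180°)) -> West
  L (left (90° counter-clockwise)) -> South
Final: South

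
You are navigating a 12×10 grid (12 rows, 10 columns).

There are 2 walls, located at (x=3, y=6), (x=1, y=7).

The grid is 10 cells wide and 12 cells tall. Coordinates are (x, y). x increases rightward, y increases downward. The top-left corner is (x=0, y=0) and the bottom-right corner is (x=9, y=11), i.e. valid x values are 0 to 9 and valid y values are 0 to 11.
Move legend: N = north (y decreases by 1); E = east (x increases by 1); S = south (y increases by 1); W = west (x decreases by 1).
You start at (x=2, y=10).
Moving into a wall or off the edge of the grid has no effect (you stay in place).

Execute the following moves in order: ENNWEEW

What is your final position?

Start: (x=2, y=10)
  E (east): (x=2, y=10) -> (x=3, y=10)
  N (north): (x=3, y=10) -> (x=3, y=9)
  N (north): (x=3, y=9) -> (x=3, y=8)
  W (west): (x=3, y=8) -> (x=2, y=8)
  E (east): (x=2, y=8) -> (x=3, y=8)
  E (east): (x=3, y=8) -> (x=4, y=8)
  W (west): (x=4, y=8) -> (x=3, y=8)
Final: (x=3, y=8)

Answer: Final position: (x=3, y=8)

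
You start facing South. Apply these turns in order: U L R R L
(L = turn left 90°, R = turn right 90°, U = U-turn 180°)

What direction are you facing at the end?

Start: South
  U (U-turn (180°)) -> North
  L (left (90° counter-clockwise)) -> West
  R (right (90° clockwise)) -> North
  R (right (90° clockwise)) -> East
  L (left (90° counter-clockwise)) -> North
Final: North

Answer: Final heading: North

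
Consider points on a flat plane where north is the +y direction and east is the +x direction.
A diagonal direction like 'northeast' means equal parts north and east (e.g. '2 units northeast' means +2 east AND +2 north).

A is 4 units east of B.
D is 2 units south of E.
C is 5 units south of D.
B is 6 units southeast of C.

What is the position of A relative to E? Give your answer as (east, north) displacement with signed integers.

Place E at the origin (east=0, north=0).
  D is 2 units south of E: delta (east=+0, north=-2); D at (east=0, north=-2).
  C is 5 units south of D: delta (east=+0, north=-5); C at (east=0, north=-7).
  B is 6 units southeast of C: delta (east=+6, north=-6); B at (east=6, north=-13).
  A is 4 units east of B: delta (east=+4, north=+0); A at (east=10, north=-13).
Therefore A relative to E: (east=10, north=-13).

Answer: A is at (east=10, north=-13) relative to E.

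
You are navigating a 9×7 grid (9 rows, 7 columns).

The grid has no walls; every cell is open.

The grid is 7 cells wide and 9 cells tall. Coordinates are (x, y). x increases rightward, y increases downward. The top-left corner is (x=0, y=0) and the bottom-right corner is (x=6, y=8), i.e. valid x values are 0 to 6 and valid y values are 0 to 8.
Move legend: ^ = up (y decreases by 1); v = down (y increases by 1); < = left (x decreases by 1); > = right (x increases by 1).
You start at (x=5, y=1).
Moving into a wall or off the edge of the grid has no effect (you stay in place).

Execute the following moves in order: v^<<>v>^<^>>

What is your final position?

Answer: Final position: (x=6, y=0)

Derivation:
Start: (x=5, y=1)
  v (down): (x=5, y=1) -> (x=5, y=2)
  ^ (up): (x=5, y=2) -> (x=5, y=1)
  < (left): (x=5, y=1) -> (x=4, y=1)
  < (left): (x=4, y=1) -> (x=3, y=1)
  > (right): (x=3, y=1) -> (x=4, y=1)
  v (down): (x=4, y=1) -> (x=4, y=2)
  > (right): (x=4, y=2) -> (x=5, y=2)
  ^ (up): (x=5, y=2) -> (x=5, y=1)
  < (left): (x=5, y=1) -> (x=4, y=1)
  ^ (up): (x=4, y=1) -> (x=4, y=0)
  > (right): (x=4, y=0) -> (x=5, y=0)
  > (right): (x=5, y=0) -> (x=6, y=0)
Final: (x=6, y=0)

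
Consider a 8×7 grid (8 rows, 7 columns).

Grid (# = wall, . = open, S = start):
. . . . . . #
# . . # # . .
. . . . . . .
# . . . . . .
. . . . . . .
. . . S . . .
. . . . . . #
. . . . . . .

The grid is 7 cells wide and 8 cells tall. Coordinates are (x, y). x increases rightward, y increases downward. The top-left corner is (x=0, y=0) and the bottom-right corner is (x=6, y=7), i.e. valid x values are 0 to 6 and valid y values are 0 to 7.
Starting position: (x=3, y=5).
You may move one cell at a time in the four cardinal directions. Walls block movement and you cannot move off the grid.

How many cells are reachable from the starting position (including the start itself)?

BFS flood-fill from (x=3, y=5):
  Distance 0: (x=3, y=5)
  Distance 1: (x=3, y=4), (x=2, y=5), (x=4, y=5), (x=3, y=6)
  Distance 2: (x=3, y=3), (x=2, y=4), (x=4, y=4), (x=1, y=5), (x=5, y=5), (x=2, y=6), (x=4, y=6), (x=3, y=7)
  Distance 3: (x=3, y=2), (x=2, y=3), (x=4, y=3), (x=1, y=4), (x=5, y=4), (x=0, y=5), (x=6, y=5), (x=1, y=6), (x=5, y=6), (x=2, y=7), (x=4, y=7)
  Distance 4: (x=2, y=2), (x=4, y=2), (x=1, y=3), (x=5, y=3), (x=0, y=4), (x=6, y=4), (x=0, y=6), (x=1, y=7), (x=5, y=7)
  Distance 5: (x=2, y=1), (x=1, y=2), (x=5, y=2), (x=6, y=3), (x=0, y=7), (x=6, y=7)
  Distance 6: (x=2, y=0), (x=1, y=1), (x=5, y=1), (x=0, y=2), (x=6, y=2)
  Distance 7: (x=1, y=0), (x=3, y=0), (x=5, y=0), (x=6, y=1)
  Distance 8: (x=0, y=0), (x=4, y=0)
Total reachable: 50 (grid has 50 open cells total)

Answer: Reachable cells: 50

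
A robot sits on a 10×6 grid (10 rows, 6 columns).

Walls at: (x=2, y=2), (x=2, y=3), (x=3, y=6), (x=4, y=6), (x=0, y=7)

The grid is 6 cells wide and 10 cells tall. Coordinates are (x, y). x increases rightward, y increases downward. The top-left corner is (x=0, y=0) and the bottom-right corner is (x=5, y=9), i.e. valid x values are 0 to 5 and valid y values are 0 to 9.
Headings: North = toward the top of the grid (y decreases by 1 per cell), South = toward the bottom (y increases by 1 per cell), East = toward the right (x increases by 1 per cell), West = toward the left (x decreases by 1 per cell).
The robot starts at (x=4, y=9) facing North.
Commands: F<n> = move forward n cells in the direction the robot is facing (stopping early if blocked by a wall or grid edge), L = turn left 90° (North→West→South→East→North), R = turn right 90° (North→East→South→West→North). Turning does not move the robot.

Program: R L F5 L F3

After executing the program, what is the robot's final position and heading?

Answer: Final position: (x=1, y=7), facing West

Derivation:
Start: (x=4, y=9), facing North
  R: turn right, now facing East
  L: turn left, now facing North
  F5: move forward 2/5 (blocked), now at (x=4, y=7)
  L: turn left, now facing West
  F3: move forward 3, now at (x=1, y=7)
Final: (x=1, y=7), facing West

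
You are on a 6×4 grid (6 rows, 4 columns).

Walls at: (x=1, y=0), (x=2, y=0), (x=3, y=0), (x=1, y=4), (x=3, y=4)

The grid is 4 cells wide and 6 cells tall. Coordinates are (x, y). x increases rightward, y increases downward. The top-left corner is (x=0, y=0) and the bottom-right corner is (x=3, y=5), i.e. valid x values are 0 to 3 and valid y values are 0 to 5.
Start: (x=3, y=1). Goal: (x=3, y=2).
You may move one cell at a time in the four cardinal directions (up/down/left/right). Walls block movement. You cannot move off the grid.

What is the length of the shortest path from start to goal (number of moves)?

BFS from (x=3, y=1) until reaching (x=3, y=2):
  Distance 0: (x=3, y=1)
  Distance 1: (x=2, y=1), (x=3, y=2)  <- goal reached here
One shortest path (1 moves): (x=3, y=1) -> (x=3, y=2)

Answer: Shortest path length: 1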